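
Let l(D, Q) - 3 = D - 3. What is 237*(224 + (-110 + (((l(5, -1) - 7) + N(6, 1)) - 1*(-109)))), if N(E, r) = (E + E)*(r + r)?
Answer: 58065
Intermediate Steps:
N(E, r) = 4*E*r (N(E, r) = (2*E)*(2*r) = 4*E*r)
l(D, Q) = D (l(D, Q) = 3 + (D - 3) = 3 + (-3 + D) = D)
237*(224 + (-110 + (((l(5, -1) - 7) + N(6, 1)) - 1*(-109)))) = 237*(224 + (-110 + (((5 - 7) + 4*6*1) - 1*(-109)))) = 237*(224 + (-110 + ((-2 + 24) + 109))) = 237*(224 + (-110 + (22 + 109))) = 237*(224 + (-110 + 131)) = 237*(224 + 21) = 237*245 = 58065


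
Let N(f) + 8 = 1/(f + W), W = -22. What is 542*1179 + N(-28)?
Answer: 31950499/50 ≈ 6.3901e+5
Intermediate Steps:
N(f) = -8 + 1/(-22 + f) (N(f) = -8 + 1/(f - 22) = -8 + 1/(-22 + f))
542*1179 + N(-28) = 542*1179 + (177 - 8*(-28))/(-22 - 28) = 639018 + (177 + 224)/(-50) = 639018 - 1/50*401 = 639018 - 401/50 = 31950499/50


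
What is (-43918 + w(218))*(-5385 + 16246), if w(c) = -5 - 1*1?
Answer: -477058564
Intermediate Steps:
w(c) = -6 (w(c) = -5 - 1 = -6)
(-43918 + w(218))*(-5385 + 16246) = (-43918 - 6)*(-5385 + 16246) = -43924*10861 = -477058564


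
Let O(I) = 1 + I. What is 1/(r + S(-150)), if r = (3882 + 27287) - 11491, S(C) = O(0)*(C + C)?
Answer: 1/19378 ≈ 5.1605e-5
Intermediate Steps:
S(C) = 2*C (S(C) = (1 + 0)*(C + C) = 1*(2*C) = 2*C)
r = 19678 (r = 31169 - 11491 = 19678)
1/(r + S(-150)) = 1/(19678 + 2*(-150)) = 1/(19678 - 300) = 1/19378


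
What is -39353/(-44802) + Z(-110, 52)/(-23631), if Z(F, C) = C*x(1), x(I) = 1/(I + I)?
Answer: 309595297/352905354 ≈ 0.87728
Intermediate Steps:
x(I) = 1/(2*I)
Z(F, C) = C/2 (Z(F, C) = C*((½)/1) = C*((½)*1) = C*(½) = C/2)
-39353/(-44802) + Z(-110, 52)/(-23631) = -39353/(-44802) + ((½)*52)/(-23631) = -39353*(-1/44802) + 26*(-1/23631) = 39353/44802 - 26/23631 = 309595297/352905354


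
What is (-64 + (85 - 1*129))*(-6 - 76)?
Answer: 8856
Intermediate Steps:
(-64 + (85 - 1*129))*(-6 - 76) = (-64 + (85 - 129))*(-82) = (-64 - 44)*(-82) = -108*(-82) = 8856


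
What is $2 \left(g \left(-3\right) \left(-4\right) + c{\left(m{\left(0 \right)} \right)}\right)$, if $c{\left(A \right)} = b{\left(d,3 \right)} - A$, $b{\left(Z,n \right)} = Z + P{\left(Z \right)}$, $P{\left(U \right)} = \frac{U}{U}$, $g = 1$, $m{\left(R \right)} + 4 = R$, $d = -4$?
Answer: $26$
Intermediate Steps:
$m{\left(R \right)} = -4 + R$
$P{\left(U \right)} = 1$
$b{\left(Z,n \right)} = 1 + Z$ ($b{\left(Z,n \right)} = Z + 1 = 1 + Z$)
$c{\left(A \right)} = -3 - A$ ($c{\left(A \right)} = \left(1 - 4\right) - A = -3 - A$)
$2 \left(g \left(-3\right) \left(-4\right) + c{\left(m{\left(0 \right)} \right)}\right) = 2 \left(1 \left(-3\right) \left(-4\right) - -1\right) = 2 \left(\left(-3\right) \left(-4\right) - -1\right) = 2 \left(12 + \left(-3 + 4\right)\right) = 2 \left(12 + 1\right) = 2 \cdot 13 = 26$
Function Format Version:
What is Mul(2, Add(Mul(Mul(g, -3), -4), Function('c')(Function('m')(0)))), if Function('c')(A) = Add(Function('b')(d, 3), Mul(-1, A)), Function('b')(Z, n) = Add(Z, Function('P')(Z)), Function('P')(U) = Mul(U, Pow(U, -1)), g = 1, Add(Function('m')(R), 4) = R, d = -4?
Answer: 26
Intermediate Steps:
Function('m')(R) = Add(-4, R)
Function('P')(U) = 1
Function('b')(Z, n) = Add(1, Z) (Function('b')(Z, n) = Add(Z, 1) = Add(1, Z))
Function('c')(A) = Add(-3, Mul(-1, A)) (Function('c')(A) = Add(Add(1, -4), Mul(-1, A)) = Add(-3, Mul(-1, A)))
Mul(2, Add(Mul(Mul(g, -3), -4), Function('c')(Function('m')(0)))) = Mul(2, Add(Mul(Mul(1, -3), -4), Add(-3, Mul(-1, Add(-4, 0))))) = Mul(2, Add(Mul(-3, -4), Add(-3, Mul(-1, -4)))) = Mul(2, Add(12, Add(-3, 4))) = Mul(2, Add(12, 1)) = Mul(2, 13) = 26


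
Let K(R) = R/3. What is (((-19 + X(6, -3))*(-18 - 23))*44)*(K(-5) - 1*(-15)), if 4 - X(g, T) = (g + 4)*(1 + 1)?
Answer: 2525600/3 ≈ 8.4187e+5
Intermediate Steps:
X(g, T) = -4 - 2*g (X(g, T) = 4 - (g + 4)*(1 + 1) = 4 - (4 + g)*2 = 4 - (8 + 2*g) = 4 + (-8 - 2*g) = -4 - 2*g)
K(R) = R/3 (K(R) = R*(⅓) = R/3)
(((-19 + X(6, -3))*(-18 - 23))*44)*(K(-5) - 1*(-15)) = (((-19 + (-4 - 2*6))*(-18 - 23))*44)*((⅓)*(-5) - 1*(-15)) = (((-19 + (-4 - 12))*(-41))*44)*(-5/3 + 15) = (((-19 - 16)*(-41))*44)*(40/3) = (-35*(-41)*44)*(40/3) = (1435*44)*(40/3) = 63140*(40/3) = 2525600/3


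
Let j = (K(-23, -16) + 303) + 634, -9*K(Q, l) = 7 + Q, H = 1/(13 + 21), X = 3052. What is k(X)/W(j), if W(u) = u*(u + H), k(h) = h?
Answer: 70632/20396525 ≈ 0.0034629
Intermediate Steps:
H = 1/34 ≈ 0.029412
K(Q, l) = -7/9 - Q/9 (K(Q, l) = -(7 + Q)/9 = -7/9 - Q/9)
j = 8449/9 (j = ((-7/9 - ⅑*(-23)) + 303) + 634 = ((-7/9 + 23/9) + 303) + 634 = (16/9 + 303) + 634 = 2743/9 + 634 = 8449/9 ≈ 938.78)
W(u) = u*(1/34 + u) (W(u) = u*(u + 1/34) = u*(1/34 + u))
k(X)/W(j) = 3052/((8449*(1/34 + 8449/9)/9)) = 3052/(((8449/9)*(287275/306))) = 3052/(142775675/162) = 3052*(162/142775675) = 70632/20396525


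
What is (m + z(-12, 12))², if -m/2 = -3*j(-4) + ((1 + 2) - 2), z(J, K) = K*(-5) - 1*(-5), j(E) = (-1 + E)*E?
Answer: 3969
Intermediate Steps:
j(E) = E*(-1 + E)
z(J, K) = 5 - 5*K (z(J, K) = -5*K + 5 = 5 - 5*K)
m = 118 (m = -2*(-(-12)*(-1 - 4) + ((1 + 2) - 2)) = -2*(-(-12)*(-5) + (3 - 2)) = -2*(-3*20 + 1) = -2*(-60 + 1) = -2*(-59) = 118)
(m + z(-12, 12))² = (118 + (5 - 5*12))² = (118 + (5 - 60))² = (118 - 55)² = 63² = 3969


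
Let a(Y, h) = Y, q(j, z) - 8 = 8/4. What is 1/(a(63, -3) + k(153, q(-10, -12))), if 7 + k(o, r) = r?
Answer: 1/66 ≈ 0.015152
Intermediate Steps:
q(j, z) = 10 (q(j, z) = 8 + 8/4 = 8 + 8*(¼) = 8 + 2 = 10)
k(o, r) = -7 + r
1/(a(63, -3) + k(153, q(-10, -12))) = 1/(63 + (-7 + 10)) = 1/(63 + 3) = 1/66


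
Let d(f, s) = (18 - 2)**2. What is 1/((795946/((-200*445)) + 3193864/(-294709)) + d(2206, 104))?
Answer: 13114550500/3097911755143 ≈ 0.0042334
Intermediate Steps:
d(f, s) = 256 (d(f, s) = 16**2 = 256)
1/((795946/((-200*445)) + 3193864/(-294709)) + d(2206, 104)) = 1/((795946/((-200*445)) + 3193864/(-294709)) + 256) = 1/((795946/(-89000) + 3193864*(-1/294709)) + 256) = 1/((795946*(-1/89000) - 3193864/294709) + 256) = 1/((-397973/44500 - 3193864/294709) + 256) = 1/(-259413172857/13114550500 + 256) = 1/(3097911755143/13114550500) = 13114550500/3097911755143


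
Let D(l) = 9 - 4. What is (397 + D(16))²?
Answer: 161604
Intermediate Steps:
D(l) = 5
(397 + D(16))² = (397 + 5)² = 402² = 161604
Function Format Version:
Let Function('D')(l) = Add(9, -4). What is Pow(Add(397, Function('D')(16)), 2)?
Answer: 161604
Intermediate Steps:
Function('D')(l) = 5
Pow(Add(397, Function('D')(16)), 2) = Pow(Add(397, 5), 2) = Pow(402, 2) = 161604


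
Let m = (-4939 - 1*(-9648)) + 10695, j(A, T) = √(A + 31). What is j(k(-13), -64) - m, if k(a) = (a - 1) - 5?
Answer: -15404 + 2*√3 ≈ -15401.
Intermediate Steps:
k(a) = -6 + a (k(a) = (-1 + a) - 5 = -6 + a)
j(A, T) = √(31 + A)
m = 15404 (m = (-4939 + 9648) + 10695 = 4709 + 10695 = 15404)
j(k(-13), -64) - m = √(31 + (-6 - 13)) - 1*15404 = √(31 - 19) - 15404 = √12 - 15404 = 2*√3 - 15404 = -15404 + 2*√3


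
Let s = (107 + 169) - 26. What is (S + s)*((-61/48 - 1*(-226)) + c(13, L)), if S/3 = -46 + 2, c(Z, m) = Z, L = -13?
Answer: 673249/24 ≈ 28052.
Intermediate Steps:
s = 250 (s = 276 - 26 = 250)
S = -132 (S = 3*(-46 + 2) = 3*(-44) = -132)
(S + s)*((-61/48 - 1*(-226)) + c(13, L)) = (-132 + 250)*((-61/48 - 1*(-226)) + 13) = 118*((-61*1/48 + 226) + 13) = 118*((-61/48 + 226) + 13) = 118*(10787/48 + 13) = 118*(11411/48) = 673249/24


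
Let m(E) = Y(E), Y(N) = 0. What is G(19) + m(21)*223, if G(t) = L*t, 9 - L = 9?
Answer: 0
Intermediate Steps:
L = 0 (L = 9 - 1*9 = 9 - 9 = 0)
m(E) = 0
G(t) = 0 (G(t) = 0*t = 0)
G(19) + m(21)*223 = 0 + 0*223 = 0 + 0 = 0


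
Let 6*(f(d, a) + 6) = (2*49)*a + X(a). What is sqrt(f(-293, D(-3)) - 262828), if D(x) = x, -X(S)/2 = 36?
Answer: I*sqrt(262895) ≈ 512.73*I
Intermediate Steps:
X(S) = -72 (X(S) = -2*36 = -72)
f(d, a) = -18 + 49*a/3 (f(d, a) = -6 + ((2*49)*a - 72)/6 = -6 + (98*a - 72)/6 = -6 + (-72 + 98*a)/6 = -6 + (-12 + 49*a/3) = -18 + 49*a/3)
sqrt(f(-293, D(-3)) - 262828) = sqrt((-18 + (49/3)*(-3)) - 262828) = sqrt((-18 - 49) - 262828) = sqrt(-67 - 262828) = sqrt(-262895) = I*sqrt(262895)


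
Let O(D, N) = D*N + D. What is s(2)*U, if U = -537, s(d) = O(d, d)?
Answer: -3222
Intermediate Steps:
O(D, N) = D + D*N
s(d) = d*(1 + d)
s(2)*U = (2*(1 + 2))*(-537) = (2*3)*(-537) = 6*(-537) = -3222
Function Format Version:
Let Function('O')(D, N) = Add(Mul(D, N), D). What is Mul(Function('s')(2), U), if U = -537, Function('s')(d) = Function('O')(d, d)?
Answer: -3222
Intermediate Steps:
Function('O')(D, N) = Add(D, Mul(D, N))
Function('s')(d) = Mul(d, Add(1, d))
Mul(Function('s')(2), U) = Mul(Mul(2, Add(1, 2)), -537) = Mul(Mul(2, 3), -537) = Mul(6, -537) = -3222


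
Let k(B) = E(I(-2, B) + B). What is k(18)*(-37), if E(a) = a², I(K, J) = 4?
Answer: -17908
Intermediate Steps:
k(B) = (4 + B)²
k(18)*(-37) = (4 + 18)²*(-37) = 22²*(-37) = 484*(-37) = -17908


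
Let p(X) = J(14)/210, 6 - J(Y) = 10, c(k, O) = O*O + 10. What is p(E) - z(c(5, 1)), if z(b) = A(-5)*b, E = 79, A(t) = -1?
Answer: 1153/105 ≈ 10.981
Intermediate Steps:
c(k, O) = 10 + O**2 (c(k, O) = O**2 + 10 = 10 + O**2)
J(Y) = -4 (J(Y) = 6 - 1*10 = 6 - 10 = -4)
z(b) = -b
p(X) = -2/105 (p(X) = -4/210 = -4*1/210 = -2/105)
p(E) - z(c(5, 1)) = -2/105 - (-1)*(10 + 1**2) = -2/105 - (-1)*(10 + 1) = -2/105 - (-1)*11 = -2/105 - 1*(-11) = -2/105 + 11 = 1153/105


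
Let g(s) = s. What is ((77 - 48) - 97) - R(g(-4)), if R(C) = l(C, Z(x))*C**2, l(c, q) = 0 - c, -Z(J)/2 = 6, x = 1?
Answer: -132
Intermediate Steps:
Z(J) = -12 (Z(J) = -2*6 = -12)
l(c, q) = -c
R(C) = -C**3 (R(C) = (-C)*C**2 = -C**3)
((77 - 48) - 97) - R(g(-4)) = ((77 - 48) - 97) - (-1)*(-4)**3 = (29 - 97) - (-1)*(-64) = -68 - 1*64 = -68 - 64 = -132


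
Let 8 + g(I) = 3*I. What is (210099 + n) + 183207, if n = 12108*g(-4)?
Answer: 151146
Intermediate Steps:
g(I) = -8 + 3*I
n = -242160 (n = 12108*(-8 + 3*(-4)) = 12108*(-8 - 12) = 12108*(-20) = -242160)
(210099 + n) + 183207 = (210099 - 242160) + 183207 = -32061 + 183207 = 151146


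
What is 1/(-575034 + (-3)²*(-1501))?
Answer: -1/588543 ≈ -1.6991e-6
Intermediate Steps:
1/(-575034 + (-3)²*(-1501)) = 1/(-575034 + 9*(-1501)) = 1/(-575034 - 13509) = 1/(-588543) = -1/588543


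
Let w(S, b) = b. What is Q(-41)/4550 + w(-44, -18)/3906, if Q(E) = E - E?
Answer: -1/217 ≈ -0.0046083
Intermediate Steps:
Q(E) = 0
Q(-41)/4550 + w(-44, -18)/3906 = 0/4550 - 18/3906 = 0*(1/4550) - 18*1/3906 = 0 - 1/217 = -1/217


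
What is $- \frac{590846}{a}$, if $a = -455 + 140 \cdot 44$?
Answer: $- \frac{590846}{5705} \approx -103.57$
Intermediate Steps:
$a = 5705$ ($a = -455 + 6160 = 5705$)
$- \frac{590846}{a} = - \frac{590846}{5705}$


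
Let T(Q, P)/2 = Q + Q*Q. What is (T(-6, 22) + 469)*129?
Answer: 68241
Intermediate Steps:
T(Q, P) = 2*Q + 2*Q² (T(Q, P) = 2*(Q + Q*Q) = 2*(Q + Q²) = 2*Q + 2*Q²)
(T(-6, 22) + 469)*129 = (2*(-6)*(1 - 6) + 469)*129 = (2*(-6)*(-5) + 469)*129 = (60 + 469)*129 = 529*129 = 68241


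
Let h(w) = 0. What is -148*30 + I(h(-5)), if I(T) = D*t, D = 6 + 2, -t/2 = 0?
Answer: -4440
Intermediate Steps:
t = 0 (t = -2*0 = 0)
D = 8
I(T) = 0 (I(T) = 8*0 = 0)
-148*30 + I(h(-5)) = -148*30 + 0 = -4440 + 0 = -4440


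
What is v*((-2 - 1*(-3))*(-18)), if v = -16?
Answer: 288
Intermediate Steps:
v*((-2 - 1*(-3))*(-18)) = -16*(-2 - 1*(-3))*(-18) = -16*(-2 + 3)*(-18) = -16*(-18) = 288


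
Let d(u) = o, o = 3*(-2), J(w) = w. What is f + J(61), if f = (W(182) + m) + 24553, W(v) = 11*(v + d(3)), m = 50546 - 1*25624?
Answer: 51472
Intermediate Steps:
m = 24922 (m = 50546 - 25624 = 24922)
o = -6
d(u) = -6
W(v) = -66 + 11*v (W(v) = 11*(v - 6) = 11*(-6 + v) = -66 + 11*v)
f = 51411 (f = ((-66 + 11*182) + 24922) + 24553 = ((-66 + 2002) + 24922) + 24553 = (1936 + 24922) + 24553 = 26858 + 24553 = 51411)
f + J(61) = 51411 + 61 = 51472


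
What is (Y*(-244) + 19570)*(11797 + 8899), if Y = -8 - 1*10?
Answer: 495917552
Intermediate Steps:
Y = -18 (Y = -8 - 10 = -18)
(Y*(-244) + 19570)*(11797 + 8899) = (-18*(-244) + 19570)*(11797 + 8899) = (4392 + 19570)*20696 = 23962*20696 = 495917552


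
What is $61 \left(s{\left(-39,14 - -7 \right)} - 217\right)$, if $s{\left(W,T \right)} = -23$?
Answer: $-14640$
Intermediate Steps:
$61 \left(s{\left(-39,14 - -7 \right)} - 217\right) = 61 \left(-23 - 217\right) = 61 \left(-240\right) = -14640$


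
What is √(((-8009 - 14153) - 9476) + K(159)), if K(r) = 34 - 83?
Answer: I*√31687 ≈ 178.01*I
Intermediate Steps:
K(r) = -49
√(((-8009 - 14153) - 9476) + K(159)) = √(((-8009 - 14153) - 9476) - 49) = √((-22162 - 9476) - 49) = √(-31638 - 49) = √(-31687) = I*√31687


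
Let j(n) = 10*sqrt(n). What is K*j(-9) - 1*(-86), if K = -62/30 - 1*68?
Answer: 86 - 2102*I ≈ 86.0 - 2102.0*I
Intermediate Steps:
K = -1051/15 (K = -62*1/30 - 68 = -31/15 - 68 = -1051/15 ≈ -70.067)
K*j(-9) - 1*(-86) = -2102*sqrt(-9)/3 - 1*(-86) = -2102*3*I/3 + 86 = -2102*I + 86 = 86 - 2102*I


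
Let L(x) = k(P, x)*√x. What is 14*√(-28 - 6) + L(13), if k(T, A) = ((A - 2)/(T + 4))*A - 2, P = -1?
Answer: 137*√13/3 + 14*I*√34 ≈ 164.65 + 81.633*I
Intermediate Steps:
k(T, A) = -2 + A*(-2 + A)/(4 + T) (k(T, A) = ((-2 + A)/(4 + T))*A - 2 = A*(-2 + A)/(4 + T) - 2 = -2 + A*(-2 + A)/(4 + T))
L(x) = √x*(-2 - 2*x/3 + x²/3) (L(x) = ((-8 + x² - 2*x - 2*(-1))/(4 - 1))*√x = ((-8 + x² - 2*x + 2)/3)*√x = ((-6 + x² - 2*x)/3)*√x = (-2 - 2*x/3 + x²/3)*√x = √x*(-2 - 2*x/3 + x²/3))
14*√(-28 - 6) + L(13) = 14*√(-28 - 6) + √13*(-6 + 13² - 2*13)/3 = 14*√(-34) + √13*(-6 + 169 - 26)/3 = 14*(I*√34) + (⅓)*√13*137 = 14*I*√34 + 137*√13/3 = 137*√13/3 + 14*I*√34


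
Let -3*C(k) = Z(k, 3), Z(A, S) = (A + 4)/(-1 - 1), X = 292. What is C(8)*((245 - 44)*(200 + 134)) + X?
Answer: 134560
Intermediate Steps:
Z(A, S) = -2 - A/2 (Z(A, S) = (4 + A)/(-2) = (4 + A)*(-½) = -2 - A/2)
C(k) = ⅔ + k/6 (C(k) = -(-2 - k/2)/3 = ⅔ + k/6)
C(8)*((245 - 44)*(200 + 134)) + X = (⅔ + (⅙)*8)*((245 - 44)*(200 + 134)) + 292 = (⅔ + 4/3)*(201*334) + 292 = 2*67134 + 292 = 134268 + 292 = 134560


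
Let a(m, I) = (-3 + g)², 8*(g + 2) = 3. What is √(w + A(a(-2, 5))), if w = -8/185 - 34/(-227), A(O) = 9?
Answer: √16060105855/41995 ≈ 3.0177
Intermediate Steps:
g = -13/8 (g = -2 + (⅛)*3 = -2 + 3/8 = -13/8 ≈ -1.6250)
a(m, I) = 1369/64 (a(m, I) = (-3 - 13/8)² = (-37/8)² = 1369/64)
w = 4474/41995 (w = -8*1/185 - 34*(-1/227) = -8/185 + 34/227 = 4474/41995 ≈ 0.10654)
√(w + A(a(-2, 5))) = √(4474/41995 + 9) = √(382429/41995) = √16060105855/41995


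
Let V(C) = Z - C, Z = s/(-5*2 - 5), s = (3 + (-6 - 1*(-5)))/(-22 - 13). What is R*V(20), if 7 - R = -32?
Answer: -136474/175 ≈ -779.85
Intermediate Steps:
R = 39 (R = 7 - 1*(-32) = 7 + 32 = 39)
s = -2/35 (s = (3 + (-6 + 5))/(-35) = (3 - 1)*(-1/35) = 2*(-1/35) = -2/35 ≈ -0.057143)
Z = 2/525 (Z = -2/(35*(-5*2 - 5)) = -2/(35*(-10 - 5)) = -2/35/(-15) = -2/35*(-1/15) = 2/525 ≈ 0.0038095)
V(C) = 2/525 - C
R*V(20) = 39*(2/525 - 1*20) = 39*(2/525 - 20) = 39*(-10498/525) = -136474/175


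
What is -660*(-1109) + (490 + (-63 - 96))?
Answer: 732271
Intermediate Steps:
-660*(-1109) + (490 + (-63 - 96)) = 731940 + (490 - 159) = 731940 + 331 = 732271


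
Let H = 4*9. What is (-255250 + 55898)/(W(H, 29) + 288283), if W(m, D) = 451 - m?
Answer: -99676/144349 ≈ -0.69052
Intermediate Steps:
H = 36
(-255250 + 55898)/(W(H, 29) + 288283) = (-255250 + 55898)/((451 - 1*36) + 288283) = -199352/((451 - 36) + 288283) = -199352/(415 + 288283) = -199352/288698 = -199352*1/288698 = -99676/144349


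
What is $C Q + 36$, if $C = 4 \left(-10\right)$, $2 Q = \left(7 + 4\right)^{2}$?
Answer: $-2384$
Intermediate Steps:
$Q = \frac{121}{2}$ ($Q = \frac{\left(7 + 4\right)^{2}}{2} = \frac{11^{2}}{2} = \frac{1}{2} \cdot 121 = \frac{121}{2} \approx 60.5$)
$C = -40$
$C Q + 36 = \left(-40\right) \frac{121}{2} + 36 = -2420 + 36 = -2384$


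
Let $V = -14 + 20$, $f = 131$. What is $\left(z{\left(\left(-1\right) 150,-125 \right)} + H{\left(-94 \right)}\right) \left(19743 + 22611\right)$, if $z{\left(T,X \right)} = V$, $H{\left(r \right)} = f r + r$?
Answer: $-525274308$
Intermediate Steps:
$H{\left(r \right)} = 132 r$ ($H{\left(r \right)} = 131 r + r = 132 r$)
$V = 6$
$z{\left(T,X \right)} = 6$
$\left(z{\left(\left(-1\right) 150,-125 \right)} + H{\left(-94 \right)}\right) \left(19743 + 22611\right) = \left(6 + 132 \left(-94\right)\right) \left(19743 + 22611\right) = \left(6 - 12408\right) 42354 = \left(-12402\right) 42354 = -525274308$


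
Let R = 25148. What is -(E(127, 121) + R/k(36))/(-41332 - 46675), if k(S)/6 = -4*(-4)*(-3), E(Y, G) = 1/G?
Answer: -760655/766716984 ≈ -0.00099209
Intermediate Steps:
k(S) = -288 (k(S) = 6*(-4*(-4)*(-3)) = 6*(16*(-3)) = 6*(-48) = -288)
-(E(127, 121) + R/k(36))/(-41332 - 46675) = -(1/121 + 25148/(-288))/(-41332 - 46675) = -(1/121 + 25148*(-1/288))/(-88007) = -(1/121 - 6287/72)*(-1)/88007 = -(-760655)*(-1)/(8712*88007) = -1*760655/766716984 = -760655/766716984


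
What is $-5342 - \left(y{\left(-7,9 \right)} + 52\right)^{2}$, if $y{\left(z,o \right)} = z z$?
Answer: $-15543$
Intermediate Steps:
$y{\left(z,o \right)} = z^{2}$
$-5342 - \left(y{\left(-7,9 \right)} + 52\right)^{2} = -5342 - \left(\left(-7\right)^{2} + 52\right)^{2} = -5342 - \left(49 + 52\right)^{2} = -5342 - 101^{2} = -5342 - 10201 = -15543$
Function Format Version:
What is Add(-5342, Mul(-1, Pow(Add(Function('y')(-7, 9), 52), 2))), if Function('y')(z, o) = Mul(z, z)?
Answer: -15543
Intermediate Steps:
Function('y')(z, o) = Pow(z, 2)
Add(-5342, Mul(-1, Pow(Add(Function('y')(-7, 9), 52), 2))) = Add(-5342, Mul(-1, Pow(Add(Pow(-7, 2), 52), 2))) = Add(-5342, Mul(-1, Pow(Add(49, 52), 2))) = Add(-5342, Mul(-1, Pow(101, 2))) = Add(-5342, Mul(-1, 10201)) = Add(-5342, -10201) = -15543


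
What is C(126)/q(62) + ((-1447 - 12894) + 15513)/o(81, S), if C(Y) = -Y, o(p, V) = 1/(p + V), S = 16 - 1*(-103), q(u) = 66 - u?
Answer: 468737/2 ≈ 2.3437e+5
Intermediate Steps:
S = 119 (S = 16 + 103 = 119)
o(p, V) = 1/(V + p)
C(126)/q(62) + ((-1447 - 12894) + 15513)/o(81, S) = (-1*126)/(66 - 1*62) + ((-1447 - 12894) + 15513)/(1/(119 + 81)) = -126/(66 - 62) + (-14341 + 15513)/(1/200) = -126/4 + 1172/(1/200) = -126*¼ + 1172*200 = -63/2 + 234400 = 468737/2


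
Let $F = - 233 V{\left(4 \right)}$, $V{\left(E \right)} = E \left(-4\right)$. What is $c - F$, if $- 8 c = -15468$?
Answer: $- \frac{3589}{2} \approx -1794.5$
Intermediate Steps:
$c = \frac{3867}{2}$ ($c = \left(- \frac{1}{8}\right) \left(-15468\right) = \frac{3867}{2} \approx 1933.5$)
$V{\left(E \right)} = - 4 E$
$F = 3728$ ($F = - 233 \left(\left(-4\right) 4\right) = \left(-233\right) \left(-16\right) = 3728$)
$c - F = \frac{3867}{2} - 3728 = - \frac{3589}{2}$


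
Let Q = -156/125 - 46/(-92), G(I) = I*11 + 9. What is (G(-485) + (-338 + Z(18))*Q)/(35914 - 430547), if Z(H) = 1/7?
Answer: 1775649/138121550 ≈ 0.012856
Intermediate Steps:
Z(H) = 1/7
G(I) = 9 + 11*I (G(I) = 11*I + 9 = 9 + 11*I)
Q = -187/250 (Q = -156*1/125 - 46*(-1/92) = -156/125 + 1/2 = -187/250 ≈ -0.74800)
(G(-485) + (-338 + Z(18))*Q)/(35914 - 430547) = ((9 + 11*(-485)) + (-338 + 1/7)*(-187/250))/(35914 - 430547) = ((9 - 5335) - 2365/7*(-187/250))/(-394633) = (-5326 + 88451/350)*(-1/394633) = -1775649/350*(-1/394633) = 1775649/138121550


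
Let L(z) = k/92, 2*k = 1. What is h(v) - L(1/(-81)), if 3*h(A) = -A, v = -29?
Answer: 5333/552 ≈ 9.6612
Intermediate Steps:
k = ½ (k = (½)*1 = ½ ≈ 0.50000)
h(A) = -A/3 (h(A) = (-A)/3 = -A/3)
L(z) = 1/184 (L(z) = (½)/92 = (½)*(1/92) = 1/184)
h(v) - L(1/(-81)) = -⅓*(-29) - 1*1/184 = 29/3 - 1/184 = 5333/552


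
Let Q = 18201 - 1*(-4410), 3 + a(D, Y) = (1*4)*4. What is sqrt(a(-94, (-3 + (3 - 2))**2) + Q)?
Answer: 4*sqrt(1414) ≈ 150.41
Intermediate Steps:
a(D, Y) = 13 (a(D, Y) = -3 + (1*4)*4 = -3 + 4*4 = -3 + 16 = 13)
Q = 22611 (Q = 18201 + 4410 = 22611)
sqrt(a(-94, (-3 + (3 - 2))**2) + Q) = sqrt(13 + 22611) = sqrt(22624) = 4*sqrt(1414)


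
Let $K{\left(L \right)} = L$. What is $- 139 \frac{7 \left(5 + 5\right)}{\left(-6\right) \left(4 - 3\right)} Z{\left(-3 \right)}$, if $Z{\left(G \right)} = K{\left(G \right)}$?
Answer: $-4865$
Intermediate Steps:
$Z{\left(G \right)} = G$
$- 139 \frac{7 \left(5 + 5\right)}{\left(-6\right) \left(4 - 3\right)} Z{\left(-3 \right)} = - 139 \frac{7 \left(5 + 5\right)}{\left(-6\right) \left(4 - 3\right)} \left(-3\right) = - 139 \frac{7 \cdot 10}{\left(-6\right) 1} \left(-3\right) = - 139 \frac{70}{-6} \left(-3\right) = - 139 \cdot 70 \left(- \frac{1}{6}\right) \left(-3\right) = \left(-139\right) \left(- \frac{35}{3}\right) \left(-3\right) = \frac{4865}{3} \left(-3\right) = -4865$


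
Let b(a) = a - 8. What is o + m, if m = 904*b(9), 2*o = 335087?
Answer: 336895/2 ≈ 1.6845e+5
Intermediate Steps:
o = 335087/2 (o = (½)*335087 = 335087/2 ≈ 1.6754e+5)
b(a) = -8 + a
m = 904 (m = 904*(-8 + 9) = 904*1 = 904)
o + m = 335087/2 + 904 = 336895/2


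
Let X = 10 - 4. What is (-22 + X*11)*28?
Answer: 1232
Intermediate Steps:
X = 6
(-22 + X*11)*28 = (-22 + 6*11)*28 = (-22 + 66)*28 = 44*28 = 1232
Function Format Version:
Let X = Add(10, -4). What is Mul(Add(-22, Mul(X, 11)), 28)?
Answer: 1232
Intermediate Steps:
X = 6
Mul(Add(-22, Mul(X, 11)), 28) = Mul(Add(-22, Mul(6, 11)), 28) = Mul(Add(-22, 66), 28) = Mul(44, 28) = 1232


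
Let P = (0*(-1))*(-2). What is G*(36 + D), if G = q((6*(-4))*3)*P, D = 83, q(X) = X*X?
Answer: 0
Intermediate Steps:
q(X) = X²
P = 0 (P = 0*(-2) = 0)
G = 0 (G = ((6*(-4))*3)²*0 = (-24*3)²*0 = (-72)²*0 = 5184*0 = 0)
G*(36 + D) = 0*(36 + 83) = 0*119 = 0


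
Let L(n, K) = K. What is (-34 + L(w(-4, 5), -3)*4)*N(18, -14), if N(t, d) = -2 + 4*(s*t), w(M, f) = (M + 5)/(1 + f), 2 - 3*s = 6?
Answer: 4508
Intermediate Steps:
s = -4/3 (s = ⅔ - ⅓*6 = ⅔ - 2 = -4/3 ≈ -1.3333)
w(M, f) = (5 + M)/(1 + f)
N(t, d) = -2 - 16*t/3 (N(t, d) = -2 + 4*(-4*t/3) = -2 - 16*t/3)
(-34 + L(w(-4, 5), -3)*4)*N(18, -14) = (-34 - 3*4)*(-2 - 16/3*18) = (-34 - 12)*(-2 - 96) = -46*(-98) = 4508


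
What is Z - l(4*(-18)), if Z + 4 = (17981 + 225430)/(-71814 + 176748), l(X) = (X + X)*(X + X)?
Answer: -725362583/34978 ≈ -20738.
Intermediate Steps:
l(X) = 4*X² (l(X) = (2*X)*(2*X) = 4*X²)
Z = -58775/34978 (Z = -4 + (17981 + 225430)/(-71814 + 176748) = -4 + 243411/104934 = -4 + 243411*(1/104934) = -4 + 81137/34978 = -58775/34978 ≈ -1.6803)
Z - l(4*(-18)) = -58775/34978 - 4*(4*(-18))² = -58775/34978 - 4*(-72)² = -58775/34978 - 4*5184 = -58775/34978 - 1*20736 = -58775/34978 - 20736 = -725362583/34978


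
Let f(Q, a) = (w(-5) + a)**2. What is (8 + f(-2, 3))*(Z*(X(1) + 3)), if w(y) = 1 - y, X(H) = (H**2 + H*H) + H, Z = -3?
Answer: -1602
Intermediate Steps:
X(H) = H + 2*H**2 (X(H) = (H**2 + H**2) + H = 2*H**2 + H = H + 2*H**2)
f(Q, a) = (6 + a)**2 (f(Q, a) = ((1 - 1*(-5)) + a)**2 = ((1 + 5) + a)**2 = (6 + a)**2)
(8 + f(-2, 3))*(Z*(X(1) + 3)) = (8 + (6 + 3)**2)*(-3*(1*(1 + 2*1) + 3)) = (8 + 9**2)*(-3*(1*(1 + 2) + 3)) = (8 + 81)*(-3*(1*3 + 3)) = 89*(-3*(3 + 3)) = 89*(-3*6) = 89*(-18) = -1602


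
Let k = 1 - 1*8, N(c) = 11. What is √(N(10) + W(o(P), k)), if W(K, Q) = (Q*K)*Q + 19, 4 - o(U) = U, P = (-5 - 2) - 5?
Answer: √814 ≈ 28.531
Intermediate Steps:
P = -12 (P = -7 - 5 = -12)
o(U) = 4 - U
k = -7 (k = 1 - 8 = -7)
W(K, Q) = 19 + K*Q² (W(K, Q) = (K*Q)*Q + 19 = K*Q² + 19 = 19 + K*Q²)
√(N(10) + W(o(P), k)) = √(11 + (19 + (4 - 1*(-12))*(-7)²)) = √(11 + (19 + (4 + 12)*49)) = √(11 + (19 + 16*49)) = √(11 + (19 + 784)) = √(11 + 803) = √814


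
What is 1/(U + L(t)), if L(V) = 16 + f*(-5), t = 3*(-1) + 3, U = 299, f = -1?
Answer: 1/320 ≈ 0.0031250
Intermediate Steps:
t = 0 (t = -3 + 3 = 0)
L(V) = 21 (L(V) = 16 - 1*(-5) = 16 + 5 = 21)
1/(U + L(t)) = 1/(299 + 21) = 1/320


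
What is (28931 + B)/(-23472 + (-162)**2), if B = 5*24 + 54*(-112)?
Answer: 23003/2772 ≈ 8.2983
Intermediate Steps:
B = -5928 (B = 120 - 6048 = -5928)
(28931 + B)/(-23472 + (-162)**2) = (28931 - 5928)/(-23472 + (-162)**2) = 23003/(-23472 + 26244) = 23003/2772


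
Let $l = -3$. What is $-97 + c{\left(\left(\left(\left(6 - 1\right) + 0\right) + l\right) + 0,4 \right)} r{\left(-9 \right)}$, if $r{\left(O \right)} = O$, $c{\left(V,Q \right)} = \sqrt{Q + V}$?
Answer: $-97 - 9 \sqrt{6} \approx -119.05$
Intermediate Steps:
$-97 + c{\left(\left(\left(\left(6 - 1\right) + 0\right) + l\right) + 0,4 \right)} r{\left(-9 \right)} = -97 + \sqrt{4 + \left(\left(\left(\left(6 - 1\right) + 0\right) - 3\right) + 0\right)} \left(-9\right) = -97 + \sqrt{4 + \left(\left(\left(5 + 0\right) - 3\right) + 0\right)} \left(-9\right) = -97 + \sqrt{4 + \left(\left(5 - 3\right) + 0\right)} \left(-9\right) = -97 + \sqrt{4 + \left(2 + 0\right)} \left(-9\right) = -97 + \sqrt{4 + 2} \left(-9\right) = -97 + \sqrt{6} \left(-9\right) = -97 - 9 \sqrt{6}$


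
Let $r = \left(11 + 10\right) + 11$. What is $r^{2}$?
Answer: $1024$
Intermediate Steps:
$r = 32$ ($r = 21 + 11 = 32$)
$r^{2} = 32^{2} = 1024$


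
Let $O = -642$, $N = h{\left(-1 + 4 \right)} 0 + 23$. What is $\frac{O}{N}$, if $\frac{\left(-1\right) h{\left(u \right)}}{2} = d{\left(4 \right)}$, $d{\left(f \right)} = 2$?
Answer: $- \frac{642}{23} \approx -27.913$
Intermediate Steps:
$h{\left(u \right)} = -4$ ($h{\left(u \right)} = \left(-2\right) 2 = -4$)
$N = 23$ ($N = \left(-4\right) 0 + 23 = 0 + 23 = 23$)
$\frac{O}{N} = - \frac{642}{23}$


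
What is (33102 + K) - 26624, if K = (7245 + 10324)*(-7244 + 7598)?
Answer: 6225904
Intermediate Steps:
K = 6219426 (K = 17569*354 = 6219426)
(33102 + K) - 26624 = (33102 + 6219426) - 26624 = 6252528 - 26624 = 6225904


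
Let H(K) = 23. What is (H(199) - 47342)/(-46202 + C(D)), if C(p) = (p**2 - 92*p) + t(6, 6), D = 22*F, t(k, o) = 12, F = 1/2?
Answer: 47319/47081 ≈ 1.0051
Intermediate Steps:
F = 1/2 ≈ 0.50000
D = 11 (D = 22*(1/2) = 11)
C(p) = 12 + p**2 - 92*p (C(p) = (p**2 - 92*p) + 12 = 12 + p**2 - 92*p)
(H(199) - 47342)/(-46202 + C(D)) = (23 - 47342)/(-46202 + (12 + 11**2 - 92*11)) = -47319/(-46202 + (12 + 121 - 1012)) = -47319/(-46202 - 879) = -47319/(-47081) = -47319*(-1/47081) = 47319/47081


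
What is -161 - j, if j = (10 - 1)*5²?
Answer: -386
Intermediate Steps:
j = 225 (j = 9*25 = 225)
-161 - j = -161 - 1*225 = -161 - 225 = -386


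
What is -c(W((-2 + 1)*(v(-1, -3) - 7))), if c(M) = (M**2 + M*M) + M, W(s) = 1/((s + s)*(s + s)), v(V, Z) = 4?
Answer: -19/648 ≈ -0.029321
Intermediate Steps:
W(s) = 1/(4*s**2) (W(s) = 1/((2*s)*(2*s)) = 1/(4*s**2))
c(M) = M + 2*M**2 (c(M) = (M**2 + M**2) + M = 2*M**2 + M = M + 2*M**2)
-c(W((-2 + 1)*(v(-1, -3) - 7))) = -1/(4*((-2 + 1)*(4 - 7))**2)*(1 + 2*(1/(4*((-2 + 1)*(4 - 7))**2))) = -1/(4*(-1*(-3))**2)*(1 + 2*(1/(4*(-1*(-3))**2))) = -(1/4)/3**2*(1 + 2*((1/4)/3**2)) = -(1/4)*(1/9)*(1 + 2*((1/4)*(1/9))) = -(1 + 2*(1/36))/36 = -(1 + 1/18)/36 = -19/(36*18) = -1*19/648 = -19/648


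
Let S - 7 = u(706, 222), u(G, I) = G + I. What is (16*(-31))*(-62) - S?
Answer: 29817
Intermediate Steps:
S = 935 (S = 7 + (706 + 222) = 7 + 928 = 935)
(16*(-31))*(-62) - S = (16*(-31))*(-62) - 1*935 = -496*(-62) - 935 = 30752 - 935 = 29817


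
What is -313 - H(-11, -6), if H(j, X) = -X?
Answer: -319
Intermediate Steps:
-313 - H(-11, -6) = -313 - (-1)*(-6) = -313 - 1*6 = -313 - 6 = -319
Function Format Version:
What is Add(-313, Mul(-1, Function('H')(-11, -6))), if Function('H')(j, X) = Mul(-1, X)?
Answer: -319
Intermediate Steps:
Add(-313, Mul(-1, Function('H')(-11, -6))) = Add(-313, Mul(-1, Mul(-1, -6))) = Add(-313, Mul(-1, 6)) = Add(-313, -6) = -319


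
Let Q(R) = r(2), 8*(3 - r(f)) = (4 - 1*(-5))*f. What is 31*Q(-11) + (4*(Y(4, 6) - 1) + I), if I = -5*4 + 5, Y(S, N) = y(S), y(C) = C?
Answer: 81/4 ≈ 20.250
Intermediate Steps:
r(f) = 3 - 9*f/8 (r(f) = 3 - (4 - 1*(-5))*f/8 = 3 - (4 + 5)*f/8 = 3 - 9*f/8)
Y(S, N) = S
Q(R) = ¾ (Q(R) = 3 - 9/8*2 = 3 - 9/4 = ¾)
I = -15 (I = -20 + 5 = -15)
31*Q(-11) + (4*(Y(4, 6) - 1) + I) = 31*(¾) + (4*(4 - 1) - 15) = 93/4 + (4*3 - 15) = 93/4 + (12 - 15) = 93/4 - 3 = 81/4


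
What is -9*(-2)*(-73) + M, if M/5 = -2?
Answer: -1324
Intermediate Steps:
M = -10 (M = 5*(-2) = -10)
-9*(-2)*(-73) + M = -9*(-2)*(-73) - 10 = 18*(-73) - 10 = -1314 - 10 = -1324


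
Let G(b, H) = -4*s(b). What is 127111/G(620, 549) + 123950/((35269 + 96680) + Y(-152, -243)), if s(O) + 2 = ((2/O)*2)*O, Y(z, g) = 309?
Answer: -125451157/7896 ≈ -15888.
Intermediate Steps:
s(O) = 2 (s(O) = -2 + ((2/O)*2)*O = -2 + (4/O)*O = -2 + 4 = 2)
G(b, H) = -8 (G(b, H) = -4*2 = -8)
127111/G(620, 549) + 123950/((35269 + 96680) + Y(-152, -243)) = 127111/(-8) + 123950/((35269 + 96680) + 309) = 127111*(-⅛) + 123950/(131949 + 309) = -127111/8 + 123950/132258 = -127111/8 + 123950*(1/132258) = -127111/8 + 925/987 = -125451157/7896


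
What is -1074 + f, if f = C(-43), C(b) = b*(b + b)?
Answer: 2624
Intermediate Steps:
C(b) = 2*b² (C(b) = b*(2*b) = 2*b²)
f = 3698 (f = 2*(-43)² = 2*1849 = 3698)
-1074 + f = -1074 + 3698 = 2624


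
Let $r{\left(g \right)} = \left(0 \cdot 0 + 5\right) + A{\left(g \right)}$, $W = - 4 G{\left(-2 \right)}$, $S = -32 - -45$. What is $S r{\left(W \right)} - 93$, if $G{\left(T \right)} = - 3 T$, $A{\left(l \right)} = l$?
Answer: $-340$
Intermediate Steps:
$S = 13$ ($S = -32 + 45 = 13$)
$W = -24$ ($W = - 4 \left(\left(-3\right) \left(-2\right)\right) = \left(-4\right) 6 = -24$)
$r{\left(g \right)} = 5 + g$ ($r{\left(g \right)} = \left(0 \cdot 0 + 5\right) + g = \left(0 + 5\right) + g = 5 + g$)
$S r{\left(W \right)} - 93 = 13 \left(5 - 24\right) - 93 = 13 \left(-19\right) - 93 = -247 - 93 = -340$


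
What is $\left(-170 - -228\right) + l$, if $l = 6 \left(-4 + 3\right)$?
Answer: $52$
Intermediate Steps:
$l = -6$ ($l = 6 \left(-1\right) = -6$)
$\left(-170 - -228\right) + l = \left(-170 - -228\right) - 6 = \left(-170 + 228\right) - 6 = 58 - 6 = 52$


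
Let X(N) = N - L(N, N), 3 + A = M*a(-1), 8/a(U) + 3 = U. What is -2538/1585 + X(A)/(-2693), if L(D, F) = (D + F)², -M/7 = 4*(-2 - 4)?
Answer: 722301621/4268405 ≈ 169.22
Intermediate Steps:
a(U) = 8/(-3 + U)
M = 168 (M = -28*(-2 - 4) = -28*(-6) = -7*(-24) = 168)
A = -339 (A = -3 + 168*(8/(-3 - 1)) = -3 + 168*(8/(-4)) = -3 + 168*(8*(-¼)) = -3 + 168*(-2) = -3 - 336 = -339)
X(N) = N - 4*N² (X(N) = N - (N + N)² = N - (2*N)² = N - 4*N²)
-2538/1585 + X(A)/(-2693) = -2538/1585 - 339*(1 - 4*(-339))/(-2693) = -2538*1/1585 - 339*(1 + 1356)*(-1/2693) = -2538/1585 - 339*1357*(-1/2693) = -2538/1585 - 460023*(-1/2693) = -2538/1585 + 460023/2693 = 722301621/4268405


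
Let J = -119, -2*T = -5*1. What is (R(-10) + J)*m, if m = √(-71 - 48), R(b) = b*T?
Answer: -144*I*√119 ≈ -1570.9*I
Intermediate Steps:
T = 5/2 (T = -(-5)/2 = -½*(-5) = 5/2 ≈ 2.5000)
R(b) = 5*b/2 (R(b) = b*(5/2) = 5*b/2)
m = I*√119 (m = √(-119) = I*√119 ≈ 10.909*I)
(R(-10) + J)*m = ((5/2)*(-10) - 119)*(I*√119) = (-25 - 119)*(I*√119) = -144*I*√119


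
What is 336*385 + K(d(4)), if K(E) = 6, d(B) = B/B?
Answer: 129366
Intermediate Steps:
d(B) = 1
336*385 + K(d(4)) = 336*385 + 6 = 129360 + 6 = 129366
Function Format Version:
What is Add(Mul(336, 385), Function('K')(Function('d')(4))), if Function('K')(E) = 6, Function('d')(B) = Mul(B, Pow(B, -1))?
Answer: 129366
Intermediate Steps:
Function('d')(B) = 1
Add(Mul(336, 385), Function('K')(Function('d')(4))) = Add(Mul(336, 385), 6) = Add(129360, 6) = 129366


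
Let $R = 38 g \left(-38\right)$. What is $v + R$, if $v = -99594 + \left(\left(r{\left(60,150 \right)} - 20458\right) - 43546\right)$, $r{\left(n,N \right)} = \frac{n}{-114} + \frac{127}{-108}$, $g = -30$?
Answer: $- \frac{246813949}{2052} \approx -1.2028 \cdot 10^{5}$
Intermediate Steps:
$r{\left(n,N \right)} = - \frac{127}{108} - \frac{n}{114}$ ($r{\left(n,N \right)} = n \left(- \frac{1}{114}\right) + 127 \left(- \frac{1}{108}\right) = - \frac{n}{114} - \frac{127}{108} = - \frac{127}{108} - \frac{n}{114}$)
$R = 43320$ ($R = 38 \left(-30\right) \left(-38\right) = \left(-1140\right) \left(-38\right) = 43320$)
$v = - \frac{335706589}{2052}$ ($v = -99594 - \frac{131339701}{2052} = - \frac{335706589}{2052} \approx -1.636 \cdot 10^{5}$)
$v + R = - \frac{335706589}{2052} + 43320 = - \frac{246813949}{2052}$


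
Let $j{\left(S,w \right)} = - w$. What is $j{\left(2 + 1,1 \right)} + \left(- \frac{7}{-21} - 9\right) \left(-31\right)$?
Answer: $\frac{803}{3} \approx 267.67$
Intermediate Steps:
$j{\left(2 + 1,1 \right)} + \left(- \frac{7}{-21} - 9\right) \left(-31\right) = \left(-1\right) 1 + \left(- \frac{7}{-21} - 9\right) \left(-31\right) = -1 + \left(\left(-7\right) \left(- \frac{1}{21}\right) - 9\right) \left(-31\right) = -1 + \left(\frac{1}{3} - 9\right) \left(-31\right) = -1 - - \frac{806}{3} = -1 + \frac{806}{3} = \frac{803}{3}$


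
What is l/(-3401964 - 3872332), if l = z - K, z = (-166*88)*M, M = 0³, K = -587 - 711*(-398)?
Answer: 282391/7274296 ≈ 0.038820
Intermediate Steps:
K = 282391 (K = -587 + 282978 = 282391)
M = 0
z = 0 (z = -166*88*0 = -14608*0 = 0)
l = -282391 (l = 0 - 1*282391 = 0 - 282391 = -282391)
l/(-3401964 - 3872332) = -282391/(-3401964 - 3872332) = -282391/(-7274296) = -282391*(-1/7274296) = 282391/7274296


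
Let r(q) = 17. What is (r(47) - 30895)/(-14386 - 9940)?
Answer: 15439/12163 ≈ 1.2693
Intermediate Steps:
(r(47) - 30895)/(-14386 - 9940) = (17 - 30895)/(-14386 - 9940) = -30878/(-24326) = -30878*(-1/24326) = 15439/12163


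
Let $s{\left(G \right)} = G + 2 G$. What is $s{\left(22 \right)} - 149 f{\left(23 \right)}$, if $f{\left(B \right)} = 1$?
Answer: $-83$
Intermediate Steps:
$s{\left(G \right)} = 3 G$
$s{\left(22 \right)} - 149 f{\left(23 \right)} = 3 \cdot 22 - 149 = 66 - 149 = -83$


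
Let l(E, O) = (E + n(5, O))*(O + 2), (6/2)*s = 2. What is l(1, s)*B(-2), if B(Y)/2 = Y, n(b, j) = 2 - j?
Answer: -224/9 ≈ -24.889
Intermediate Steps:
s = ⅔ (s = (⅓)*2 = ⅔ ≈ 0.66667)
l(E, O) = (2 + O)*(2 + E - O) (l(E, O) = (E + (2 - O))*(O + 2) = (2 + E - O)*(2 + O) = (2 + O)*(2 + E - O))
B(Y) = 2*Y
l(1, s)*B(-2) = (4 - (⅔)² + 2*1 + 1*(⅔))*(2*(-2)) = (4 - 1*4/9 + 2 + ⅔)*(-4) = (4 - 4/9 + 2 + ⅔)*(-4) = (56/9)*(-4) = -224/9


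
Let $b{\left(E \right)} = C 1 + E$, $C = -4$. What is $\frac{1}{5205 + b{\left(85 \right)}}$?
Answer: $\frac{1}{5286} \approx 0.00018918$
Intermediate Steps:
$b{\left(E \right)} = -4 + E$ ($b{\left(E \right)} = \left(-4\right) 1 + E = -4 + E$)
$\frac{1}{5205 + b{\left(85 \right)}} = \frac{1}{5205 + \left(-4 + 85\right)} = \frac{1}{5205 + 81} = \frac{1}{5286}$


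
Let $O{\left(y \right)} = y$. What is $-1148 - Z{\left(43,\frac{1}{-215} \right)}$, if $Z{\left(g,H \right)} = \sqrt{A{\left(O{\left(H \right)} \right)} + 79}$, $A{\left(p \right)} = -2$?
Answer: $-1148 - \sqrt{77} \approx -1156.8$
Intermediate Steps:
$Z{\left(g,H \right)} = \sqrt{77}$ ($Z{\left(g,H \right)} = \sqrt{-2 + 79} = \sqrt{77}$)
$-1148 - Z{\left(43,\frac{1}{-215} \right)} = -1148 - \sqrt{77}$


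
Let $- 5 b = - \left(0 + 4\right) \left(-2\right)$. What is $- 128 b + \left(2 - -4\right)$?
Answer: $\frac{1054}{5} \approx 210.8$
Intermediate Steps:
$b = - \frac{8}{5}$ ($b = - \frac{\left(-1\right) \left(0 + 4\right) \left(-2\right)}{5} = - \frac{\left(-1\right) 4 \left(-2\right)}{5} = - \frac{\left(-1\right) \left(-8\right)}{5} = \left(- \frac{1}{5}\right) 8 = - \frac{8}{5} \approx -1.6$)
$- 128 b + \left(2 - -4\right) = \left(-128\right) \left(- \frac{8}{5}\right) + \left(2 - -4\right) = \frac{1024}{5} + \left(2 + 4\right) = \frac{1024}{5} + 6 = \frac{1054}{5}$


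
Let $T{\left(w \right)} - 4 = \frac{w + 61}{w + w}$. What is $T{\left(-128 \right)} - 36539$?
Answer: $- \frac{9352893}{256} \approx -36535.0$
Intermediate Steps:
$T{\left(w \right)} = 4 + \frac{61 + w}{2 w}$ ($T{\left(w \right)} = 4 + \frac{w + 61}{w + w} = 4 + \frac{61 + w}{2 w}$)
$T{\left(-128 \right)} - 36539 = \frac{61 + 9 \left(-128\right)}{2 \left(-128\right)} - 36539 = \frac{1}{2} \left(- \frac{1}{128}\right) \left(61 - 1152\right) - 36539 = \frac{1}{2} \left(- \frac{1}{128}\right) \left(-1091\right) - 36539 = \frac{1091}{256} - 36539 = - \frac{9352893}{256}$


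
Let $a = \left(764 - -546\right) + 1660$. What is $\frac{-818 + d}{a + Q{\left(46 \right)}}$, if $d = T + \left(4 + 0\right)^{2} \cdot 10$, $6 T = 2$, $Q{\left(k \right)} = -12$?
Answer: $- \frac{1973}{8874} \approx -0.22233$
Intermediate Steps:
$a = 2970$ ($a = \left(764 + 546\right) + 1660 = 1310 + 1660 = 2970$)
$T = \frac{1}{3}$ ($T = \frac{1}{6} \cdot 2 = \frac{1}{3} \approx 0.33333$)
$d = \frac{481}{3}$ ($d = \frac{1}{3} + \left(4 + 0\right)^{2} \cdot 10 = \frac{1}{3} + 4^{2} \cdot 10 = \frac{1}{3} + 16 \cdot 10 = \frac{1}{3} + 160 = \frac{481}{3} \approx 160.33$)
$\frac{-818 + d}{a + Q{\left(46 \right)}} = \frac{-818 + \frac{481}{3}}{2970 - 12} = - \frac{1973}{3 \cdot 2958} = \left(- \frac{1973}{3}\right) \frac{1}{2958} = - \frac{1973}{8874}$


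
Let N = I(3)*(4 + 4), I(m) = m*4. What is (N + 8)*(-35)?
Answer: -3640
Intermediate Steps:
I(m) = 4*m
N = 96 (N = (4*3)*(4 + 4) = 12*8 = 96)
(N + 8)*(-35) = (96 + 8)*(-35) = 104*(-35) = -3640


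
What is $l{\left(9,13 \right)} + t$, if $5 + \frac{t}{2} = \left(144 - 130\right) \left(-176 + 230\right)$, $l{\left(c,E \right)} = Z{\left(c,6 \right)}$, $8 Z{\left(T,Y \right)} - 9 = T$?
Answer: $\frac{6017}{4} \approx 1504.3$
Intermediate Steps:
$Z{\left(T,Y \right)} = \frac{9}{8} + \frac{T}{8}$
$l{\left(c,E \right)} = \frac{9}{8} + \frac{c}{8}$
$t = 1502$ ($t = -10 + 2 \left(144 - 130\right) \left(-176 + 230\right) = -10 + 2 \cdot 14 \cdot 54 = -10 + 2 \cdot 756 = -10 + 1512 = 1502$)
$l{\left(9,13 \right)} + t = \left(\frac{9}{8} + \frac{1}{8} \cdot 9\right) + 1502 = \left(\frac{9}{8} + \frac{9}{8}\right) + 1502 = \frac{9}{4} + 1502 = \frac{6017}{4}$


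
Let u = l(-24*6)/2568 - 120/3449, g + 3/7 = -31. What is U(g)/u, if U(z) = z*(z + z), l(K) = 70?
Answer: -85736069760/326977 ≈ -2.6221e+5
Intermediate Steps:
g = -220/7 (g = -3/7 - 31 = -220/7 ≈ -31.429)
u = -33365/4428516 (u = 70/2568 - 120/3449 = 70*(1/2568) - 120*1/3449 = 35/1284 - 120/3449 = -33365/4428516 ≈ -0.0075341)
U(z) = 2*z² (U(z) = z*(2*z) = 2*z²)
U(g)/u = (2*(-220/7)²)/(-33365/4428516) = (2*(48400/49))*(-4428516/33365) = (96800/49)*(-4428516/33365) = -85736069760/326977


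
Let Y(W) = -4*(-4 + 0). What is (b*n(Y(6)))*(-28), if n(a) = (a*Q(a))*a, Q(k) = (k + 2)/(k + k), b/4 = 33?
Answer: -532224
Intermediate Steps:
b = 132 (b = 4*33 = 132)
Y(W) = 16 (Y(W) = -4*(-4) = 16)
Q(k) = (2 + k)/(2*k) (Q(k) = (2 + k)/((2*k)) = (2 + k)*(1/(2*k)) = (2 + k)/(2*k))
n(a) = a*(1 + a/2) (n(a) = (a*((2 + a)/(2*a)))*a = (1 + a/2)*a = a*(1 + a/2))
(b*n(Y(6)))*(-28) = (132*((1/2)*16*(2 + 16)))*(-28) = (132*((1/2)*16*18))*(-28) = (132*144)*(-28) = 19008*(-28) = -532224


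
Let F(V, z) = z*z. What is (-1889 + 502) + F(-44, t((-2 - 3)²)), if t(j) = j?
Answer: -762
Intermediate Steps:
F(V, z) = z²
(-1889 + 502) + F(-44, t((-2 - 3)²)) = (-1889 + 502) + ((-2 - 3)²)² = -1387 + ((-5)²)² = -1387 + 25² = -1387 + 625 = -762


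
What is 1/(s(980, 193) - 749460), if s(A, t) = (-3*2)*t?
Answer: -1/750618 ≈ -1.3322e-6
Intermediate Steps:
s(A, t) = -6*t
1/(s(980, 193) - 749460) = 1/(-6*193 - 749460) = 1/(-1158 - 749460) = 1/(-750618) = -1/750618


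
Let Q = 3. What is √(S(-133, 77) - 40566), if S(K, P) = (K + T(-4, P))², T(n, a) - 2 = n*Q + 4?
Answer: I*√21245 ≈ 145.76*I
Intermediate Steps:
T(n, a) = 6 + 3*n (T(n, a) = 2 + (n*3 + 4) = 2 + (3*n + 4) = 2 + (4 + 3*n) = 6 + 3*n)
S(K, P) = (-6 + K)² (S(K, P) = (K + (6 + 3*(-4)))² = (K + (6 - 12))² = (K - 6)² = (-6 + K)²)
√(S(-133, 77) - 40566) = √((-6 - 133)² - 40566) = √((-139)² - 40566) = √(19321 - 40566) = √(-21245) = I*√21245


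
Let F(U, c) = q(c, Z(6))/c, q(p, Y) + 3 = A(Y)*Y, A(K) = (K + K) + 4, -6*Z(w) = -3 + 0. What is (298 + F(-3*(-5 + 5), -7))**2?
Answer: 17413929/196 ≈ 88847.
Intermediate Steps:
Z(w) = 1/2 (Z(w) = -(-3 + 0)/6 = -1/6*(-3) = 1/2)
A(K) = 4 + 2*K (A(K) = 2*K + 4 = 4 + 2*K)
q(p, Y) = -3 + Y*(4 + 2*Y) (q(p, Y) = -3 + (4 + 2*Y)*Y = -3 + Y*(4 + 2*Y))
F(U, c) = -1/(2*c) (F(U, c) = (-3 + 2*(1/2)*(2 + 1/2))/c = (-3 + 2*(1/2)*(5/2))/c = (-3 + 5/2)/c = -1/(2*c))
(298 + F(-3*(-5 + 5), -7))**2 = (298 - 1/2/(-7))**2 = (298 - 1/2*(-1/7))**2 = (298 + 1/14)**2 = (4173/14)**2 = 17413929/196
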